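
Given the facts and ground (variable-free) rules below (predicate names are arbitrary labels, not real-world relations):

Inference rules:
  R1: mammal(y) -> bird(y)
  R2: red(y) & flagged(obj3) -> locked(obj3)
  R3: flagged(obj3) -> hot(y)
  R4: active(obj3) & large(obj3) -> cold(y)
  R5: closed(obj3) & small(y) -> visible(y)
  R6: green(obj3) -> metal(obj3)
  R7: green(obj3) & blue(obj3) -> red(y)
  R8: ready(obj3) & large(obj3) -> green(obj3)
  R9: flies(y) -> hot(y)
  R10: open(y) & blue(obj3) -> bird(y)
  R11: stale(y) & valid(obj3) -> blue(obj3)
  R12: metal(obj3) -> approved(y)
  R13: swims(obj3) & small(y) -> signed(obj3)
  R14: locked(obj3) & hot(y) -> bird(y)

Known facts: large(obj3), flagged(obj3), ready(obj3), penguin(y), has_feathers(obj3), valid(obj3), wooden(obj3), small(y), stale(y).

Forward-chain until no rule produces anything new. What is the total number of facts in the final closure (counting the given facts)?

Round 1: R3 [flagged(obj3) -> hot(y)]; R8 [ready(obj3) & large(obj3) -> green(obj3)]; R11 [stale(y) & valid(obj3) -> blue(obj3)]. New: hot(y), green(obj3), blue(obj3).
Round 2: R6 [green(obj3) -> metal(obj3)]; R7 [green(obj3) & blue(obj3) -> red(y)]. New: metal(obj3), red(y).
Round 3: R2 [red(y) & flagged(obj3) -> locked(obj3)]; R12 [metal(obj3) -> approved(y)]. New: locked(obj3), approved(y).
Round 4: R14 [locked(obj3) & hot(y) -> bird(y)]. New: bird(y).
Closure: {approved(y), bird(y), blue(obj3), flagged(obj3), green(obj3), has_feathers(obj3), hot(y), large(obj3), locked(obj3), metal(obj3), penguin(y), ready(obj3), red(y), small(y), stale(y), valid(obj3), wooden(obj3)} — 17 facts.

17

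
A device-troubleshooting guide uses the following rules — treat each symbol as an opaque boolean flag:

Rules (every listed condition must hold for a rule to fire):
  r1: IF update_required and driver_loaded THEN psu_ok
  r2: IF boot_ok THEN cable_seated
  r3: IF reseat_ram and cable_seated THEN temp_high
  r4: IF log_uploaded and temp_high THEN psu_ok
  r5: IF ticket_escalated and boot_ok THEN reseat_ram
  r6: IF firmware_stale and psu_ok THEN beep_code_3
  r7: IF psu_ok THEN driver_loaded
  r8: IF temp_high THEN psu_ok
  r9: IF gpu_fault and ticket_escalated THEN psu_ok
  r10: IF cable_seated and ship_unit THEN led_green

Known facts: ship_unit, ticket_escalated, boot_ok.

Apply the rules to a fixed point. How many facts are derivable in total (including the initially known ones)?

9

Round 1: r2 [IF boot_ok THEN cable_seated]; r5 [IF ticket_escalated and boot_ok THEN reseat_ram]. New: cable_seated, reseat_ram.
Round 2: r3 [IF reseat_ram and cable_seated THEN temp_high]; r10 [IF cable_seated and ship_unit THEN led_green]. New: temp_high, led_green.
Round 3: r8 [IF temp_high THEN psu_ok]. New: psu_ok.
Round 4: r7 [IF psu_ok THEN driver_loaded]. New: driver_loaded.
Closure: {boot_ok, cable_seated, driver_loaded, led_green, psu_ok, reseat_ram, ship_unit, temp_high, ticket_escalated} — 9 facts.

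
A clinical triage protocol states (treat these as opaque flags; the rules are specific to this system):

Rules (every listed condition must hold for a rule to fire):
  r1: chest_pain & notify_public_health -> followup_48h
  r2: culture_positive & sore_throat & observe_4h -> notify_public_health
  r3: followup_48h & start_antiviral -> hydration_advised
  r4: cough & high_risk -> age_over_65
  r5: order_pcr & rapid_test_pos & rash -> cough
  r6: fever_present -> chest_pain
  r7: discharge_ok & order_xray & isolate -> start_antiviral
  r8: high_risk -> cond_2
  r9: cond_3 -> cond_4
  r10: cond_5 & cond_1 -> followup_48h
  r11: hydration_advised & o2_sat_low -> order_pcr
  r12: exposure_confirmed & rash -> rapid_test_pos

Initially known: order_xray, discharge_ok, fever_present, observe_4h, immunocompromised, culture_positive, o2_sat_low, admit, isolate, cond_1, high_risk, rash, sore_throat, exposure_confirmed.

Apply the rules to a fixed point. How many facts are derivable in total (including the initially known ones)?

[1] r2 [culture_positive & sore_throat & observe_4h -> notify_public_health]; r6 [fever_present -> chest_pain]; r7 [discharge_ok & order_xray & isolate -> start_antiviral]; r8 [high_risk -> cond_2]; r12 [exposure_confirmed & rash -> rapid_test_pos]. ⇒ new: notify_public_health, chest_pain, start_antiviral, cond_2, rapid_test_pos.
[2] r1 [chest_pain & notify_public_health -> followup_48h]. ⇒ new: followup_48h.
[3] r3 [followup_48h & start_antiviral -> hydration_advised]. ⇒ new: hydration_advised.
[4] r11 [hydration_advised & o2_sat_low -> order_pcr]. ⇒ new: order_pcr.
[5] r5 [order_pcr & rapid_test_pos & rash -> cough]. ⇒ new: cough.
[6] r4 [cough & high_risk -> age_over_65]. ⇒ new: age_over_65.
Closure: {admit, age_over_65, chest_pain, cond_1, cond_2, cough, culture_positive, discharge_ok, exposure_confirmed, fever_present, followup_48h, high_risk, hydration_advised, immunocompromised, isolate, notify_public_health, o2_sat_low, observe_4h, order_pcr, order_xray, rapid_test_pos, rash, sore_throat, start_antiviral} — 24 facts.

24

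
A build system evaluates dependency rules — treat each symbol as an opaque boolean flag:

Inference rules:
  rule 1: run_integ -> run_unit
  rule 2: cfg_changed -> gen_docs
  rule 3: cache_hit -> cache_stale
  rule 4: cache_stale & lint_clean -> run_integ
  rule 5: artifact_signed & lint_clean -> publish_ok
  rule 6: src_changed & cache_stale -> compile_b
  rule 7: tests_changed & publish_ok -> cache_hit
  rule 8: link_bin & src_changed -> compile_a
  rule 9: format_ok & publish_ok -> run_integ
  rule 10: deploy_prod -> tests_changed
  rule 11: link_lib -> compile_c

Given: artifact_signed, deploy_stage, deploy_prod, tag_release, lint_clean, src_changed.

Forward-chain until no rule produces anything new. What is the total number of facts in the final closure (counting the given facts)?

13

[1] rule 5 [artifact_signed & lint_clean -> publish_ok]; rule 10 [deploy_prod -> tests_changed]. ⇒ new: publish_ok, tests_changed.
[2] rule 7 [tests_changed & publish_ok -> cache_hit]. ⇒ new: cache_hit.
[3] rule 3 [cache_hit -> cache_stale]. ⇒ new: cache_stale.
[4] rule 4 [cache_stale & lint_clean -> run_integ]; rule 6 [src_changed & cache_stale -> compile_b]. ⇒ new: run_integ, compile_b.
[5] rule 1 [run_integ -> run_unit]. ⇒ new: run_unit.
Closure: {artifact_signed, cache_hit, cache_stale, compile_b, deploy_prod, deploy_stage, lint_clean, publish_ok, run_integ, run_unit, src_changed, tag_release, tests_changed} — 13 facts.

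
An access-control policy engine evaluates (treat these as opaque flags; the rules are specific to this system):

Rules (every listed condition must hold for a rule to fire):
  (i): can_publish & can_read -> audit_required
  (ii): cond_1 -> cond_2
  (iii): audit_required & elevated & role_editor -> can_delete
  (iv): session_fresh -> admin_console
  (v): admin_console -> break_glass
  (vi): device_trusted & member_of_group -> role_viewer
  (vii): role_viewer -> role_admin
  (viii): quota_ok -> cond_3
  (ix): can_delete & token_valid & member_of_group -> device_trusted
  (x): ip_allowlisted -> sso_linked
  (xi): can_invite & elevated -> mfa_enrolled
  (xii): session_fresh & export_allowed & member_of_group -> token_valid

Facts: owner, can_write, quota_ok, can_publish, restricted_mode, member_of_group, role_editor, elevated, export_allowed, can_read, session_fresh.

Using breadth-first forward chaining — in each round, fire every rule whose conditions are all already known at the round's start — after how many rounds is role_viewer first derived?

Round 1: (i) [can_publish & can_read -> audit_required]; (iv) [session_fresh -> admin_console]; (viii) [quota_ok -> cond_3]; (xii) [session_fresh & export_allowed & member_of_group -> token_valid]. Adds audit_required, admin_console, cond_3, token_valid.
Round 2: (iii) [audit_required & elevated & role_editor -> can_delete]; (v) [admin_console -> break_glass]. Adds can_delete, break_glass.
Round 3: (ix) [can_delete & token_valid & member_of_group -> device_trusted]. Adds device_trusted.
Round 4: (vi) [device_trusted & member_of_group -> role_viewer]. Adds role_viewer.
role_viewer first appears in round 4.

4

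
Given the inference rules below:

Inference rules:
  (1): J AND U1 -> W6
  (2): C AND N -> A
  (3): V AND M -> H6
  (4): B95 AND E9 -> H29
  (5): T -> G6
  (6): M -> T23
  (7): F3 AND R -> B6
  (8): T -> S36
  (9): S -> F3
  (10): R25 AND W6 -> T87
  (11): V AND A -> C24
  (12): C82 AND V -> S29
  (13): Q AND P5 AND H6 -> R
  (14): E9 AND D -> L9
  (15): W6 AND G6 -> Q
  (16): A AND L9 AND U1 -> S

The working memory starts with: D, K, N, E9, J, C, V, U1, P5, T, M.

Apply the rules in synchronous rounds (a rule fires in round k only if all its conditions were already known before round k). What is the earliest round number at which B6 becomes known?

4

Round 1 fires (1), (2), (3), (5), (6), (8), (14), giving W6, A, H6, G6, T23, S36, L9.
Round 2 fires (11), (15), (16), giving C24, Q, S.
Round 3 fires (9), (13), giving F3, R.
Round 4 fires (7), giving B6.
B6 first appears in round 4.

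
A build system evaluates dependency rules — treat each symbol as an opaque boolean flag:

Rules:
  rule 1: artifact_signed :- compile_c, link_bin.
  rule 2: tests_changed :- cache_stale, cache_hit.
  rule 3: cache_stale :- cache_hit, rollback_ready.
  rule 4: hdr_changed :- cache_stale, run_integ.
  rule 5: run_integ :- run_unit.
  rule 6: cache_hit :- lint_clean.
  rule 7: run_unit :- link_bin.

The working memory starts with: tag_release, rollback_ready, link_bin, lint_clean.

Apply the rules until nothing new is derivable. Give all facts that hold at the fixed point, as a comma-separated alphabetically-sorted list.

cache_hit, cache_stale, hdr_changed, link_bin, lint_clean, rollback_ready, run_integ, run_unit, tag_release, tests_changed

[1] rule 6 [cache_hit :- lint_clean.]; rule 7 [run_unit :- link_bin.]. ⇒ new: cache_hit, run_unit.
[2] rule 3 [cache_stale :- cache_hit, rollback_ready.]; rule 5 [run_integ :- run_unit.]. ⇒ new: cache_stale, run_integ.
[3] rule 2 [tests_changed :- cache_stale, cache_hit.]; rule 4 [hdr_changed :- cache_stale, run_integ.]. ⇒ new: tests_changed, hdr_changed.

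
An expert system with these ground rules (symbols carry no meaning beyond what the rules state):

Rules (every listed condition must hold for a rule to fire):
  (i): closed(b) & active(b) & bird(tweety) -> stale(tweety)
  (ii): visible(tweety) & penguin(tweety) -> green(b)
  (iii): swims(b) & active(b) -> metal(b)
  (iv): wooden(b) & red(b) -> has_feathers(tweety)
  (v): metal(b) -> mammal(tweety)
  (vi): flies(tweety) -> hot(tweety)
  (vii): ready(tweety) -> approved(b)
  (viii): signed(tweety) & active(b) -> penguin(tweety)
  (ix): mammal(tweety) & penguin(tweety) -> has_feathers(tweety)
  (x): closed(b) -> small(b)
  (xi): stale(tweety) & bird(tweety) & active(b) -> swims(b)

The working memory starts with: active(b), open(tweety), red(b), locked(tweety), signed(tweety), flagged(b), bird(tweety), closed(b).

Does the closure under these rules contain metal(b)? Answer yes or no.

Round 1 fires (i), (viii), (x), giving stale(tweety), penguin(tweety), small(b).
Round 2 fires (xi), giving swims(b).
Round 3 fires (iii), giving metal(b).
Round 4 fires (v), giving mammal(tweety).
Round 5 fires (ix), giving has_feathers(tweety).
metal(b) appears in round 3, so it is derivable.

yes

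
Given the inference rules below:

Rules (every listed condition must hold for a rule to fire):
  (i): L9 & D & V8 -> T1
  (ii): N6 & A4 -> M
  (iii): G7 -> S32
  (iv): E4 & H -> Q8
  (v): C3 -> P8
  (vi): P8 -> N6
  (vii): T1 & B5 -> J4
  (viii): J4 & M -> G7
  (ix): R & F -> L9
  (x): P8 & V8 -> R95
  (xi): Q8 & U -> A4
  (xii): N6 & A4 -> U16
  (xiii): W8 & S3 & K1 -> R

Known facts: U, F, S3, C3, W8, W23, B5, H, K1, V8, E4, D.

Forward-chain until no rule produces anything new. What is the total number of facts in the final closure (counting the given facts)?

25

Round 1: (iv) [E4 & H -> Q8]; (v) [C3 -> P8]; (xiii) [W8 & S3 & K1 -> R]. Adds Q8, P8, R.
Round 2: (vi) [P8 -> N6]; (ix) [R & F -> L9]; (x) [P8 & V8 -> R95]; (xi) [Q8 & U -> A4]. Adds N6, L9, R95, A4.
Round 3: (i) [L9 & D & V8 -> T1]; (ii) [N6 & A4 -> M]; (xii) [N6 & A4 -> U16]. Adds T1, M, U16.
Round 4: (vii) [T1 & B5 -> J4]. Adds J4.
Round 5: (viii) [J4 & M -> G7]. Adds G7.
Round 6: (iii) [G7 -> S32]. Adds S32.
Closure: {A4, B5, C3, D, E4, F, G7, H, J4, K1, L9, M, N6, P8, Q8, R, R95, S3, S32, T1, U, U16, V8, W23, W8} — 25 facts.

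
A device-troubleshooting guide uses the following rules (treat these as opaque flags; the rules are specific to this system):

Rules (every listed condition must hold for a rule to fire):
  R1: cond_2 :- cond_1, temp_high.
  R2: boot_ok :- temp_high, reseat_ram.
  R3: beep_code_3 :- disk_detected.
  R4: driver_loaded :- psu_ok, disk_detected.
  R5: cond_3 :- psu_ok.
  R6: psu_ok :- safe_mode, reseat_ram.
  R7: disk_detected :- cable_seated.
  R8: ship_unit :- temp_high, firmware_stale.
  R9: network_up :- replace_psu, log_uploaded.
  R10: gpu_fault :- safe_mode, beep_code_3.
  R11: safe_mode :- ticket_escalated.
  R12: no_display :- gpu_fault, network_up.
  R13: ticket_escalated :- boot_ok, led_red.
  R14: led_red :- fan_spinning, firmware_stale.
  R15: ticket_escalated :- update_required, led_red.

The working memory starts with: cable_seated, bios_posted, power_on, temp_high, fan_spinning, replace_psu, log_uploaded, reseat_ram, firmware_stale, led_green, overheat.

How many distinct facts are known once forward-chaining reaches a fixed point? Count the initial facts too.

24

Round 1 — R2, R7, R8, R9, R14, derive boot_ok, disk_detected, ship_unit, network_up, led_red.
Round 2 — R3, R13, derive beep_code_3, ticket_escalated.
Round 3 — R11, derive safe_mode.
Round 4 — R6, R10, derive psu_ok, gpu_fault.
Round 5 — R4, R5, R12, derive driver_loaded, cond_3, no_display.
Closure: {beep_code_3, bios_posted, boot_ok, cable_seated, cond_3, disk_detected, driver_loaded, fan_spinning, firmware_stale, gpu_fault, led_green, led_red, log_uploaded, network_up, no_display, overheat, power_on, psu_ok, replace_psu, reseat_ram, safe_mode, ship_unit, temp_high, ticket_escalated} — 24 facts.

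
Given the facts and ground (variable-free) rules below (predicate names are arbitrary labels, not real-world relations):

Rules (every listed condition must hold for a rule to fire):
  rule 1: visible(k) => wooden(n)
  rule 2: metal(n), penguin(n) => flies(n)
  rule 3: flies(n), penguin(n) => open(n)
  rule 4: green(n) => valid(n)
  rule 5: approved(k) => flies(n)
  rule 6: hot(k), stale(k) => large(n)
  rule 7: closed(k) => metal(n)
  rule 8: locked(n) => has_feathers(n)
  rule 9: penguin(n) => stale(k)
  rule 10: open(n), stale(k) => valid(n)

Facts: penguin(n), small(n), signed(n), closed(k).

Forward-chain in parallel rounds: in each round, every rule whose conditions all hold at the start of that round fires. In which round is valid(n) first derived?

4

Round 1: rule 7 [closed(k) => metal(n)]; rule 9 [penguin(n) => stale(k)]. New: metal(n), stale(k).
Round 2: rule 2 [metal(n), penguin(n) => flies(n)]. New: flies(n).
Round 3: rule 3 [flies(n), penguin(n) => open(n)]. New: open(n).
Round 4: rule 10 [open(n), stale(k) => valid(n)]. New: valid(n).
valid(n) first appears in round 4.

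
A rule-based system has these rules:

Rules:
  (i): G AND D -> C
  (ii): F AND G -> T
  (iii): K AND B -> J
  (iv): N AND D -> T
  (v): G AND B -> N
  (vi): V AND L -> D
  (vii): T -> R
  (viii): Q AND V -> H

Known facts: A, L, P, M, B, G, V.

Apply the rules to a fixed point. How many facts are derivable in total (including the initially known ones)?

12

Round 1 fires (v), (vi), giving N, D.
Round 2 fires (i), (iv), giving C, T.
Round 3 fires (vii), giving R.
Closure: {A, B, C, D, G, L, M, N, P, R, T, V} — 12 facts.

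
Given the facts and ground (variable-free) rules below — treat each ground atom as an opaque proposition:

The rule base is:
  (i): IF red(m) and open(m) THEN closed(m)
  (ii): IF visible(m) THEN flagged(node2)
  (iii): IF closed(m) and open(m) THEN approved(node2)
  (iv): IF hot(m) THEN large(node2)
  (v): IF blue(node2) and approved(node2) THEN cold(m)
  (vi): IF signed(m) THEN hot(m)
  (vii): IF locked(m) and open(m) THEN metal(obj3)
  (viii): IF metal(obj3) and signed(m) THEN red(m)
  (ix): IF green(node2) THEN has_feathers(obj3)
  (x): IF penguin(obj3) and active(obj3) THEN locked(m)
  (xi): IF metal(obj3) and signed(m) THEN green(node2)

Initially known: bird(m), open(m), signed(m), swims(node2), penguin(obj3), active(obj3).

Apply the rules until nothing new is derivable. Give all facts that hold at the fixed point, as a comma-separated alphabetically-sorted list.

Round 1: (vi) [IF signed(m) THEN hot(m)]; (x) [IF penguin(obj3) and active(obj3) THEN locked(m)]. New: hot(m), locked(m).
Round 2: (iv) [IF hot(m) THEN large(node2)]; (vii) [IF locked(m) and open(m) THEN metal(obj3)]. New: large(node2), metal(obj3).
Round 3: (viii) [IF metal(obj3) and signed(m) THEN red(m)]; (xi) [IF metal(obj3) and signed(m) THEN green(node2)]. New: red(m), green(node2).
Round 4: (i) [IF red(m) and open(m) THEN closed(m)]; (ix) [IF green(node2) THEN has_feathers(obj3)]. New: closed(m), has_feathers(obj3).
Round 5: (iii) [IF closed(m) and open(m) THEN approved(node2)]. New: approved(node2).

active(obj3), approved(node2), bird(m), closed(m), green(node2), has_feathers(obj3), hot(m), large(node2), locked(m), metal(obj3), open(m), penguin(obj3), red(m), signed(m), swims(node2)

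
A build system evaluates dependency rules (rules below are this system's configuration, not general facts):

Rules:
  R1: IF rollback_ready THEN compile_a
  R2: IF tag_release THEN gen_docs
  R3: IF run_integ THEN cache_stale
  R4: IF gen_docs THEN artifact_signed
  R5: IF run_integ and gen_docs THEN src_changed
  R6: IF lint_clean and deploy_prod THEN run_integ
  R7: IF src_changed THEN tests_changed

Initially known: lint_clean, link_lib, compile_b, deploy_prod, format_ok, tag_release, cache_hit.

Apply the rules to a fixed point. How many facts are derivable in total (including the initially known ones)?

Round 1: R2 [IF tag_release THEN gen_docs]; R6 [IF lint_clean and deploy_prod THEN run_integ]. New: gen_docs, run_integ.
Round 2: R3 [IF run_integ THEN cache_stale]; R4 [IF gen_docs THEN artifact_signed]; R5 [IF run_integ and gen_docs THEN src_changed]. New: cache_stale, artifact_signed, src_changed.
Round 3: R7 [IF src_changed THEN tests_changed]. New: tests_changed.
Closure: {artifact_signed, cache_hit, cache_stale, compile_b, deploy_prod, format_ok, gen_docs, link_lib, lint_clean, run_integ, src_changed, tag_release, tests_changed} — 13 facts.

13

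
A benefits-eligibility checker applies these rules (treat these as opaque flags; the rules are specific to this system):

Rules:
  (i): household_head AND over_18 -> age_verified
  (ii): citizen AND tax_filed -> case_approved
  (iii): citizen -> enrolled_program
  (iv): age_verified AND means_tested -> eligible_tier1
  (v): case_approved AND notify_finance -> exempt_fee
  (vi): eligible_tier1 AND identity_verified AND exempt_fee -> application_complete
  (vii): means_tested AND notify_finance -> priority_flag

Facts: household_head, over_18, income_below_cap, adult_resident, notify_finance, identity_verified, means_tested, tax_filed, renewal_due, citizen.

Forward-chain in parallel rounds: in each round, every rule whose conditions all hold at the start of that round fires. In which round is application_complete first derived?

Round 1: (i) [household_head AND over_18 -> age_verified]; (ii) [citizen AND tax_filed -> case_approved]; (iii) [citizen -> enrolled_program]; (vii) [means_tested AND notify_finance -> priority_flag]. Adds age_verified, case_approved, enrolled_program, priority_flag.
Round 2: (iv) [age_verified AND means_tested -> eligible_tier1]; (v) [case_approved AND notify_finance -> exempt_fee]. Adds eligible_tier1, exempt_fee.
Round 3: (vi) [eligible_tier1 AND identity_verified AND exempt_fee -> application_complete]. Adds application_complete.
application_complete first appears in round 3.

3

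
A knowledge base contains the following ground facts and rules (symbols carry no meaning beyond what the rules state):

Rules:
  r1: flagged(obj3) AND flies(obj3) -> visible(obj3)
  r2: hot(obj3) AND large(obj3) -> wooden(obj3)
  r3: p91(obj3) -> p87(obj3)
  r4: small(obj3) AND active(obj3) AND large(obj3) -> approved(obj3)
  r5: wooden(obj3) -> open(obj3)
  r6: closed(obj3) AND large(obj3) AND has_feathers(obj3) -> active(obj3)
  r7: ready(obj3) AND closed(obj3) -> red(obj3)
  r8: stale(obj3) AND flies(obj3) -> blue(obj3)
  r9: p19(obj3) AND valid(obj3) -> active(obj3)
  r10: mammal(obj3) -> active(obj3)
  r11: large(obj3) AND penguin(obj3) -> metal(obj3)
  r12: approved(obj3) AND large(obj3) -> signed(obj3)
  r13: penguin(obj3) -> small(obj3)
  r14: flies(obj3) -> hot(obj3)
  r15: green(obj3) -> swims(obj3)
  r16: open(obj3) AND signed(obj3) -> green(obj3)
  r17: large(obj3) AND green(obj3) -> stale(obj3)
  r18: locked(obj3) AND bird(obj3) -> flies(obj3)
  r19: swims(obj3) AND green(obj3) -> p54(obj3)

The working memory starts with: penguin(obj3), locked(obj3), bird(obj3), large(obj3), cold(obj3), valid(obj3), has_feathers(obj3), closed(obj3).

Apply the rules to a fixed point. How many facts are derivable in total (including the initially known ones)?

22

Round 1: r6 [closed(obj3) AND large(obj3) AND has_feathers(obj3) -> active(obj3)]; r11 [large(obj3) AND penguin(obj3) -> metal(obj3)]; r13 [penguin(obj3) -> small(obj3)]; r18 [locked(obj3) AND bird(obj3) -> flies(obj3)]. New: active(obj3), metal(obj3), small(obj3), flies(obj3).
Round 2: r4 [small(obj3) AND active(obj3) AND large(obj3) -> approved(obj3)]; r14 [flies(obj3) -> hot(obj3)]. New: approved(obj3), hot(obj3).
Round 3: r2 [hot(obj3) AND large(obj3) -> wooden(obj3)]; r12 [approved(obj3) AND large(obj3) -> signed(obj3)]. New: wooden(obj3), signed(obj3).
Round 4: r5 [wooden(obj3) -> open(obj3)]. New: open(obj3).
Round 5: r16 [open(obj3) AND signed(obj3) -> green(obj3)]. New: green(obj3).
Round 6: r15 [green(obj3) -> swims(obj3)]; r17 [large(obj3) AND green(obj3) -> stale(obj3)]. New: swims(obj3), stale(obj3).
Round 7: r8 [stale(obj3) AND flies(obj3) -> blue(obj3)]; r19 [swims(obj3) AND green(obj3) -> p54(obj3)]. New: blue(obj3), p54(obj3).
Closure: {active(obj3), approved(obj3), bird(obj3), blue(obj3), closed(obj3), cold(obj3), flies(obj3), green(obj3), has_feathers(obj3), hot(obj3), large(obj3), locked(obj3), metal(obj3), open(obj3), p54(obj3), penguin(obj3), signed(obj3), small(obj3), stale(obj3), swims(obj3), valid(obj3), wooden(obj3)} — 22 facts.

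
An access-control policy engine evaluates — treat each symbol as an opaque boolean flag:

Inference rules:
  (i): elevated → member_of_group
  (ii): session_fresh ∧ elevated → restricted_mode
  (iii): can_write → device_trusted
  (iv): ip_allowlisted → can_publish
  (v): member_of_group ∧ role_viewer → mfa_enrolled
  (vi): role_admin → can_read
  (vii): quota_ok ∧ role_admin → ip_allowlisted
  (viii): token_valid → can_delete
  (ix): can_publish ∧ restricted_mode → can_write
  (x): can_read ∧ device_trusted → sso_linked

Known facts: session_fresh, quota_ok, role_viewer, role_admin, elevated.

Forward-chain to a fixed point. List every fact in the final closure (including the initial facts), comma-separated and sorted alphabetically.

Round 1: (i) [elevated → member_of_group]; (ii) [session_fresh ∧ elevated → restricted_mode]; (vi) [role_admin → can_read]; (vii) [quota_ok ∧ role_admin → ip_allowlisted]. New: member_of_group, restricted_mode, can_read, ip_allowlisted.
Round 2: (iv) [ip_allowlisted → can_publish]; (v) [member_of_group ∧ role_viewer → mfa_enrolled]. New: can_publish, mfa_enrolled.
Round 3: (ix) [can_publish ∧ restricted_mode → can_write]. New: can_write.
Round 4: (iii) [can_write → device_trusted]. New: device_trusted.
Round 5: (x) [can_read ∧ device_trusted → sso_linked]. New: sso_linked.

can_publish, can_read, can_write, device_trusted, elevated, ip_allowlisted, member_of_group, mfa_enrolled, quota_ok, restricted_mode, role_admin, role_viewer, session_fresh, sso_linked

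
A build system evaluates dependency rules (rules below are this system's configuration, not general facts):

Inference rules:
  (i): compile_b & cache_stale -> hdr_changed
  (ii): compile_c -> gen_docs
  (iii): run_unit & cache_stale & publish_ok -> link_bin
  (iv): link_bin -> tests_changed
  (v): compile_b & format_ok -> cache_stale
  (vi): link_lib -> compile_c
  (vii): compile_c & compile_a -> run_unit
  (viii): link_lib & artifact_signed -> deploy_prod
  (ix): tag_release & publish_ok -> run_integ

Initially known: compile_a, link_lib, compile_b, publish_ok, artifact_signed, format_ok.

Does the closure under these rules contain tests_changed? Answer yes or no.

yes

Round 1 — (v), (vi), (viii), derive cache_stale, compile_c, deploy_prod.
Round 2 — (i), (ii), (vii), derive hdr_changed, gen_docs, run_unit.
Round 3 — (iii), derive link_bin.
Round 4 — (iv), derive tests_changed.
tests_changed appears in round 4, so it is derivable.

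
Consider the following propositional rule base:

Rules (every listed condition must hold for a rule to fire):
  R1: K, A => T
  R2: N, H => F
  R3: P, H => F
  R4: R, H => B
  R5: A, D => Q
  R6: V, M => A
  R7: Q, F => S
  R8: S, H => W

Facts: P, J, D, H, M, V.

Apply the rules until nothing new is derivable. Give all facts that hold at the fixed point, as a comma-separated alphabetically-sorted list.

Round 1: R3 [P, H => F]; R6 [V, M => A]. Adds F, A.
Round 2: R5 [A, D => Q]. Adds Q.
Round 3: R7 [Q, F => S]. Adds S.
Round 4: R8 [S, H => W]. Adds W.

A, D, F, H, J, M, P, Q, S, V, W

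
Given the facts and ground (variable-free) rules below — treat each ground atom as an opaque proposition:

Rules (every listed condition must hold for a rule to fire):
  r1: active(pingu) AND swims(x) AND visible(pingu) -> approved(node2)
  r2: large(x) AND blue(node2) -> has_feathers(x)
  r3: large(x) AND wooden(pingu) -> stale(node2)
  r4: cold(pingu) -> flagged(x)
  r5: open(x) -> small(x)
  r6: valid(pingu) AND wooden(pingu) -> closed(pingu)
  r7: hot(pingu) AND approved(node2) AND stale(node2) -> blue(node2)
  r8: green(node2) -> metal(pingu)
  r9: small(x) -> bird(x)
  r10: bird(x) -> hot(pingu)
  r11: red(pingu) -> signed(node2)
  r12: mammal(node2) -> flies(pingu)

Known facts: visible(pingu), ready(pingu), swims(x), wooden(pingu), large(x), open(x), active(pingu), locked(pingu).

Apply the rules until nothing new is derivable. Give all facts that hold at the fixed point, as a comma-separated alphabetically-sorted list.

active(pingu), approved(node2), bird(x), blue(node2), has_feathers(x), hot(pingu), large(x), locked(pingu), open(x), ready(pingu), small(x), stale(node2), swims(x), visible(pingu), wooden(pingu)

Round 1 — r1, r3, r5, derive approved(node2), stale(node2), small(x).
Round 2 — r9, derive bird(x).
Round 3 — r10, derive hot(pingu).
Round 4 — r7, derive blue(node2).
Round 5 — r2, derive has_feathers(x).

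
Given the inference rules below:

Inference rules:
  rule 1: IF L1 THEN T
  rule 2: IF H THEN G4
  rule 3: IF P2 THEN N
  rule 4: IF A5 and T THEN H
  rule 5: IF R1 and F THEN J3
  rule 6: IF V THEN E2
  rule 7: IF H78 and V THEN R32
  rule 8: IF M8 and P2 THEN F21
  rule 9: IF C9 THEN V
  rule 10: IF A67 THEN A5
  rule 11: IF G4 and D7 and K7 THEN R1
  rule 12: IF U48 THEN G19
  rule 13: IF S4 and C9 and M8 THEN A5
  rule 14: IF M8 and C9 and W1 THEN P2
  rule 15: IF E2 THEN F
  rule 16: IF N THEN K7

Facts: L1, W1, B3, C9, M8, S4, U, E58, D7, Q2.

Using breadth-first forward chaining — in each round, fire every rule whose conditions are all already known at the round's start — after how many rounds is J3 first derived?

5

Round 1 fires rule 1, rule 9, rule 13, rule 14, giving T, V, A5, P2.
Round 2 fires rule 3, rule 4, rule 6, rule 8, giving N, H, E2, F21.
Round 3 fires rule 2, rule 15, rule 16, giving G4, F, K7.
Round 4 fires rule 11, giving R1.
Round 5 fires rule 5, giving J3.
J3 first appears in round 5.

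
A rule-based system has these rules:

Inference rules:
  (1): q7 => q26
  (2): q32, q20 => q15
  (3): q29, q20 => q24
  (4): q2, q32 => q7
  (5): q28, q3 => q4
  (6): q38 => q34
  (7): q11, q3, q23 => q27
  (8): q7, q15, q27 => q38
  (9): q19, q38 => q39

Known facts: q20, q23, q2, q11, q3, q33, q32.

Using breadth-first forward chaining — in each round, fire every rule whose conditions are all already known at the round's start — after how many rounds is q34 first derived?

3

Round 1: (2) [q32, q20 => q15]; (4) [q2, q32 => q7]; (7) [q11, q3, q23 => q27]. Adds q15, q7, q27.
Round 2: (1) [q7 => q26]; (8) [q7, q15, q27 => q38]. Adds q26, q38.
Round 3: (6) [q38 => q34]. Adds q34.
q34 first appears in round 3.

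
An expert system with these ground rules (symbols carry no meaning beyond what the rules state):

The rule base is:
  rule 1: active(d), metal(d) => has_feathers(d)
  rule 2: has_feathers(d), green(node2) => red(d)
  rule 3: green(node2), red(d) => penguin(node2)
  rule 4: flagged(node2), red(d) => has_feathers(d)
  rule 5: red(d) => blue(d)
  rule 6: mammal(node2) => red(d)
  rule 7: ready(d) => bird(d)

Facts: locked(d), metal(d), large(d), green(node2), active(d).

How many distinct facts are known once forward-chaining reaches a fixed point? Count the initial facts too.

[1] rule 1 [active(d), metal(d) => has_feathers(d)]. ⇒ new: has_feathers(d).
[2] rule 2 [has_feathers(d), green(node2) => red(d)]. ⇒ new: red(d).
[3] rule 3 [green(node2), red(d) => penguin(node2)]; rule 5 [red(d) => blue(d)]. ⇒ new: penguin(node2), blue(d).
Closure: {active(d), blue(d), green(node2), has_feathers(d), large(d), locked(d), metal(d), penguin(node2), red(d)} — 9 facts.

9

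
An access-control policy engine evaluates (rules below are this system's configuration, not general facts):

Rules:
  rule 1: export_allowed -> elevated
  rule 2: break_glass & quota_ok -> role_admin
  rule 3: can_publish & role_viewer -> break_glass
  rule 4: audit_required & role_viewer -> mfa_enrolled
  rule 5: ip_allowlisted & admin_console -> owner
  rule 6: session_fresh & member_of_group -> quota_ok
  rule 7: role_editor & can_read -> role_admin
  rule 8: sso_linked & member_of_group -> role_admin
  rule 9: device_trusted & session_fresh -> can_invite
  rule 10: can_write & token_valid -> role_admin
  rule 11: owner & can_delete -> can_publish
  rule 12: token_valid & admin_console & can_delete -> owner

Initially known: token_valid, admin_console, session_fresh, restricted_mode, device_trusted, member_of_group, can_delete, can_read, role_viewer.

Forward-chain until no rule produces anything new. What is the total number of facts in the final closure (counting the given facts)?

15

[1] rule 6 [session_fresh & member_of_group -> quota_ok]; rule 9 [device_trusted & session_fresh -> can_invite]; rule 12 [token_valid & admin_console & can_delete -> owner]. ⇒ new: quota_ok, can_invite, owner.
[2] rule 11 [owner & can_delete -> can_publish]. ⇒ new: can_publish.
[3] rule 3 [can_publish & role_viewer -> break_glass]. ⇒ new: break_glass.
[4] rule 2 [break_glass & quota_ok -> role_admin]. ⇒ new: role_admin.
Closure: {admin_console, break_glass, can_delete, can_invite, can_publish, can_read, device_trusted, member_of_group, owner, quota_ok, restricted_mode, role_admin, role_viewer, session_fresh, token_valid} — 15 facts.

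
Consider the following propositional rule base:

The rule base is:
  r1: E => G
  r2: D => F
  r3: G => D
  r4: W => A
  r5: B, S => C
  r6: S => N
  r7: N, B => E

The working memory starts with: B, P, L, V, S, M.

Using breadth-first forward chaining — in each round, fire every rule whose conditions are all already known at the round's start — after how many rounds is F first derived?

Round 1 fires r5, r6, giving C, N.
Round 2 fires r7, giving E.
Round 3 fires r1, giving G.
Round 4 fires r3, giving D.
Round 5 fires r2, giving F.
F first appears in round 5.

5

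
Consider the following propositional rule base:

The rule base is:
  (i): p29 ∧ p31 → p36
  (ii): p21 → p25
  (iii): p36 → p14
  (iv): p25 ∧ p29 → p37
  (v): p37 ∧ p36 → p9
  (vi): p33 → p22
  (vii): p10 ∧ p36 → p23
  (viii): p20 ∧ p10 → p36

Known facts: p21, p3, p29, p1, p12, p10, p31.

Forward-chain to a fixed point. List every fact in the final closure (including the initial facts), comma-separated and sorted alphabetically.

p1, p10, p12, p14, p21, p23, p25, p29, p3, p31, p36, p37, p9

Round 1: (i) [p29 ∧ p31 → p36]; (ii) [p21 → p25]. Adds p36, p25.
Round 2: (iii) [p36 → p14]; (iv) [p25 ∧ p29 → p37]; (vii) [p10 ∧ p36 → p23]. Adds p14, p37, p23.
Round 3: (v) [p37 ∧ p36 → p9]. Adds p9.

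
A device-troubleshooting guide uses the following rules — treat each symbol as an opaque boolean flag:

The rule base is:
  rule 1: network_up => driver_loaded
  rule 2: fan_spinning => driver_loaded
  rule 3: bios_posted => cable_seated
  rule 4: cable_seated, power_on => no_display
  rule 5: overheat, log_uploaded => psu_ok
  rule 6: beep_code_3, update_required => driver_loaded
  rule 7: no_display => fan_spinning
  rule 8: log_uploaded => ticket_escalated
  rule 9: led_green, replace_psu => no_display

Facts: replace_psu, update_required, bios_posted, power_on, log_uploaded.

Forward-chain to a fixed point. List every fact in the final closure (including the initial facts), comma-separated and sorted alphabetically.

Round 1: rule 3 [bios_posted => cable_seated]; rule 8 [log_uploaded => ticket_escalated]. Adds cable_seated, ticket_escalated.
Round 2: rule 4 [cable_seated, power_on => no_display]. Adds no_display.
Round 3: rule 7 [no_display => fan_spinning]. Adds fan_spinning.
Round 4: rule 2 [fan_spinning => driver_loaded]. Adds driver_loaded.

bios_posted, cable_seated, driver_loaded, fan_spinning, log_uploaded, no_display, power_on, replace_psu, ticket_escalated, update_required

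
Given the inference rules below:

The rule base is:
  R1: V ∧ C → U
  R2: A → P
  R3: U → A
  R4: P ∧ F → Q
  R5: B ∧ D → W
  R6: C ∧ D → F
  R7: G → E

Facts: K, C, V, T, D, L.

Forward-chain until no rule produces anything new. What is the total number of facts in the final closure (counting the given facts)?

Round 1: R1 [V ∧ C → U]; R6 [C ∧ D → F]. Adds U, F.
Round 2: R3 [U → A]. Adds A.
Round 3: R2 [A → P]. Adds P.
Round 4: R4 [P ∧ F → Q]. Adds Q.
Closure: {A, C, D, F, K, L, P, Q, T, U, V} — 11 facts.

11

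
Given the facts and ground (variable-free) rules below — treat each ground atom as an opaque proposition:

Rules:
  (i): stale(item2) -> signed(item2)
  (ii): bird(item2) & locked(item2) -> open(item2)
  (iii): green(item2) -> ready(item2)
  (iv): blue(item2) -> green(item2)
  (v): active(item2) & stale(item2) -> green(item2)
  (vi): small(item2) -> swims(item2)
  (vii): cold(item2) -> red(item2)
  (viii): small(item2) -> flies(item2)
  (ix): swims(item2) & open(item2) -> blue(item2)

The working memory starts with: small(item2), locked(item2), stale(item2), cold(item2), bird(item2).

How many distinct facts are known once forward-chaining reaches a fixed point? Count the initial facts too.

Round 1 fires (i), (ii), (vi), (vii), (viii), giving signed(item2), open(item2), swims(item2), red(item2), flies(item2).
Round 2 fires (ix), giving blue(item2).
Round 3 fires (iv), giving green(item2).
Round 4 fires (iii), giving ready(item2).
Closure: {bird(item2), blue(item2), cold(item2), flies(item2), green(item2), locked(item2), open(item2), ready(item2), red(item2), signed(item2), small(item2), stale(item2), swims(item2)} — 13 facts.

13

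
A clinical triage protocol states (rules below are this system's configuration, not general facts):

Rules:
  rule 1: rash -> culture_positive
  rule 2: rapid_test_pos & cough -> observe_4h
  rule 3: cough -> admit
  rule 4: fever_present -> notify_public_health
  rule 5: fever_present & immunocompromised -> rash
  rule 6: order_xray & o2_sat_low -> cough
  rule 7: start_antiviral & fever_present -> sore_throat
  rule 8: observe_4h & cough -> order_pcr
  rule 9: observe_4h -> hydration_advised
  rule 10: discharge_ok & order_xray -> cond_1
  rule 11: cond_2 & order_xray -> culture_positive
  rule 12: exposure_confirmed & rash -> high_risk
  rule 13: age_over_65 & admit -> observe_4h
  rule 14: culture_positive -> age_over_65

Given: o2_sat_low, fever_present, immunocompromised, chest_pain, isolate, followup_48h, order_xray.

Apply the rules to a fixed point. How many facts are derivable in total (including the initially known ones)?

Round 1: rule 4 [fever_present -> notify_public_health]; rule 5 [fever_present & immunocompromised -> rash]; rule 6 [order_xray & o2_sat_low -> cough]. Adds notify_public_health, rash, cough.
Round 2: rule 1 [rash -> culture_positive]; rule 3 [cough -> admit]. Adds culture_positive, admit.
Round 3: rule 14 [culture_positive -> age_over_65]. Adds age_over_65.
Round 4: rule 13 [age_over_65 & admit -> observe_4h]. Adds observe_4h.
Round 5: rule 8 [observe_4h & cough -> order_pcr]; rule 9 [observe_4h -> hydration_advised]. Adds order_pcr, hydration_advised.
Closure: {admit, age_over_65, chest_pain, cough, culture_positive, fever_present, followup_48h, hydration_advised, immunocompromised, isolate, notify_public_health, o2_sat_low, observe_4h, order_pcr, order_xray, rash} — 16 facts.

16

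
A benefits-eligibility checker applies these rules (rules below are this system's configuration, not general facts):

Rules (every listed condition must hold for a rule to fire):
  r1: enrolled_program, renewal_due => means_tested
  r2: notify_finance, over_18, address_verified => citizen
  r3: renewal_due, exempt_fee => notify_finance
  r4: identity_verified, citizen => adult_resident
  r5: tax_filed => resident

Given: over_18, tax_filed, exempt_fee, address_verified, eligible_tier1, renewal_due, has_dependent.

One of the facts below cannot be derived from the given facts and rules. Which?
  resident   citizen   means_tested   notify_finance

[1] r3 [renewal_due, exempt_fee => notify_finance]; r5 [tax_filed => resident]. ⇒ new: notify_finance, resident.
[2] r2 [notify_finance, over_18, address_verified => citizen]. ⇒ new: citizen.
Derived: notify_finance (round 1), citizen (round 2), resident (round 1). means_tested never appears in any round.

means_tested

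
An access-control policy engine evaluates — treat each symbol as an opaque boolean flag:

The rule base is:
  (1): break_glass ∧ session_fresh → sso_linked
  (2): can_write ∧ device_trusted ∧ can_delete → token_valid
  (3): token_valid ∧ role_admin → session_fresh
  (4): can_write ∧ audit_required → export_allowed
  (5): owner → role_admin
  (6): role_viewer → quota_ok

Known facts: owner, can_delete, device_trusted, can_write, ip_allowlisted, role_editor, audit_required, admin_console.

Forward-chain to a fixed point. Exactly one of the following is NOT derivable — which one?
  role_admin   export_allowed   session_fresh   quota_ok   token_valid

[1] (2) [can_write ∧ device_trusted ∧ can_delete → token_valid]; (4) [can_write ∧ audit_required → export_allowed]; (5) [owner → role_admin]. ⇒ new: token_valid, export_allowed, role_admin.
[2] (3) [token_valid ∧ role_admin → session_fresh]. ⇒ new: session_fresh.
Derived: role_admin (round 1), export_allowed (round 1), token_valid (round 1), session_fresh (round 2). quota_ok never appears in any round.

quota_ok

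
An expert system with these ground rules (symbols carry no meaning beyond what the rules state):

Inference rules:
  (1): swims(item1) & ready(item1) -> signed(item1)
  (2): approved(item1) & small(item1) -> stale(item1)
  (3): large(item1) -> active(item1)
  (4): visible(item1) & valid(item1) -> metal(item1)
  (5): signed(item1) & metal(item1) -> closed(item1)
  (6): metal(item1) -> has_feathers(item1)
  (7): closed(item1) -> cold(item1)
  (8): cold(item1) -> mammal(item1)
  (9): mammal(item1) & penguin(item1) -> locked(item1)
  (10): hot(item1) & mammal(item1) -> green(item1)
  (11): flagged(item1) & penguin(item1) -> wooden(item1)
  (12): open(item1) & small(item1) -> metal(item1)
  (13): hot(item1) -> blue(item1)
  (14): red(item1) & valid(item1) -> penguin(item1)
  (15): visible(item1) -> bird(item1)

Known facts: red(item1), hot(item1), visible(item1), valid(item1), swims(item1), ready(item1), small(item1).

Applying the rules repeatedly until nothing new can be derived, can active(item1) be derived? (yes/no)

Round 1 fires (1), (4), (13), (14), (15), giving signed(item1), metal(item1), blue(item1), penguin(item1), bird(item1).
Round 2 fires (5), (6), giving closed(item1), has_feathers(item1).
Round 3 fires (7), giving cold(item1).
Round 4 fires (8), giving mammal(item1).
Round 5 fires (9), (10), giving locked(item1), green(item1).
Fixed point reached. active(item1) is concluded only by (3); (3) needs large(item1) (never derived).

no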